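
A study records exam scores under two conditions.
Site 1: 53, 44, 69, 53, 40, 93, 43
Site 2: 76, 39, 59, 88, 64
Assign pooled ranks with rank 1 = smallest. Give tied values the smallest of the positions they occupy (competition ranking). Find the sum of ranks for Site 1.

40

Sorted (ascending): 39, 40, 43, 44, 53, 53, 59, 64, 69, 76, 88, 93
The 2 values of 53 occupy positions 5–6 → each gets rank 5.
Site 1 values → pooled ranks: 53→5, 44→4, 69→9, 53→5, 40→2, 93→12, 43→3
Rank sum = 5 + 4 + 9 + 5 + 2 + 12 + 3 = 40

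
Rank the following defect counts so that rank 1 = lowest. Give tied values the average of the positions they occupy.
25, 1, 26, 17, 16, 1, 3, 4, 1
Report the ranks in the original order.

Sorted (ascending): 1, 1, 1, 3, 4, 16, 17, 25, 26
The 3 values of 1 occupy positions 1–3 → average rank 2.

8, 2, 9, 7, 6, 2, 4, 5, 2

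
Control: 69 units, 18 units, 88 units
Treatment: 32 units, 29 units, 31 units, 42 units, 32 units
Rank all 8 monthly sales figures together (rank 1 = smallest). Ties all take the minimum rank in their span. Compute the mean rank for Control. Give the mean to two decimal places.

Sorted (ascending): 18, 29, 31, 32, 32, 42, 69, 88
The 2 values of 32 occupy positions 4–5 → each gets rank 4.
Control values → pooled ranks: 69→7, 18→1, 88→8
Mean rank = (7 + 1 + 8) / 3 = 5.33

5.33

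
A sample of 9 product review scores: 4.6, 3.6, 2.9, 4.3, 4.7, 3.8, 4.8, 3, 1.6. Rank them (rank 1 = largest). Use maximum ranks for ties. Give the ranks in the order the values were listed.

3, 6, 8, 4, 2, 5, 1, 7, 9

Sorted (descending): 4.8, 4.7, 4.6, 4.3, 3.8, 3.6, 3, 2.9, 1.6
No ties — each value takes its position as its rank.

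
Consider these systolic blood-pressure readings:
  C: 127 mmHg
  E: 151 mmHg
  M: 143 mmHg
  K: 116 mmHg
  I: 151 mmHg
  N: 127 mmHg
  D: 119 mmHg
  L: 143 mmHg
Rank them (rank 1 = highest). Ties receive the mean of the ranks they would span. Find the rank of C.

5.5

Sorted (descending): 151, 151, 143, 143, 127, 127, 119, 116
The 2 values of 151 occupy positions 1–2 → average rank (1+2)/2 = 1.5.
The 2 values of 143 occupy positions 3–4 → average rank (3+4)/2 = 3.5.
The 2 values of 127 occupy positions 5–6 → average rank (5+6)/2 = 5.5.
C has value 127 mmHg → rank 5.5.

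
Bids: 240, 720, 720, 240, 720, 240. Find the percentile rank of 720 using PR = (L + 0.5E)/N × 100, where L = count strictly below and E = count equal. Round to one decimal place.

N = 6.
Strictly below 720: 3. Equal to 720: 3.
PR = (3 + 0.5·3)/6 × 100 = 75.0

75.0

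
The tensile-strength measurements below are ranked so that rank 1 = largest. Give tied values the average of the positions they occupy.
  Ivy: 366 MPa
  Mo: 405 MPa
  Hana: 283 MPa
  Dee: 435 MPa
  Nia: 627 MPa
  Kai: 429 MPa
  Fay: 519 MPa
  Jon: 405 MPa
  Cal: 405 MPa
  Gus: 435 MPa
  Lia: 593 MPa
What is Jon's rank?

Sorted (descending): 627, 593, 519, 435, 435, 429, 405, 405, 405, 366, 283
The 2 values of 435 occupy positions 4–5 → average rank (4+5)/2 = 4.5.
The 3 values of 405 occupy positions 7–9 → average rank 8.
Jon has value 405 MPa → rank 8.

8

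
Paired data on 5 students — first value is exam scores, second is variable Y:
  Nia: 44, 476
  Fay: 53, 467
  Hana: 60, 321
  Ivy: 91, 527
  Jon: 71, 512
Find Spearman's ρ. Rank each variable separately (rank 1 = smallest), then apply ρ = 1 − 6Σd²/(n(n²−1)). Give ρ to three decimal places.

0.600

Ranks of variable 1: 1, 2, 3, 5, 4
Ranks of variable 2: 3, 2, 1, 5, 4
d = r₁ − r₂: -2, 0, 2, 0, 0
d²: 4, 0, 4, 0, 0; Σd² = 8
ρ = 1 − 6·8/(5·24) = 1 − 48/120 = 0.600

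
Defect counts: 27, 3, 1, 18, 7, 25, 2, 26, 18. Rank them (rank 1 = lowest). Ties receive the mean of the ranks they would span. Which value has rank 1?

1

Sorted (ascending): 1, 2, 3, 7, 18, 18, 25, 26, 27
The 2 values of 18 occupy positions 5–6 → average rank (5+6)/2 = 5.5.
Rank 1 → value 1.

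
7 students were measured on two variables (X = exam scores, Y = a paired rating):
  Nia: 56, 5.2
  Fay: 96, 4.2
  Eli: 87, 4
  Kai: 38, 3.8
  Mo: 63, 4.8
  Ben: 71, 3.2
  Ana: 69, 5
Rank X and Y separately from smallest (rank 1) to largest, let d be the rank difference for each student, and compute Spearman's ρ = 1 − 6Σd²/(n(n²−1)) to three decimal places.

Ranks of variable 1: 2, 7, 6, 1, 3, 5, 4
Ranks of variable 2: 7, 4, 3, 2, 5, 1, 6
d = r₁ − r₂: -5, 3, 3, -1, -2, 4, -2
d²: 25, 9, 9, 1, 4, 16, 4; Σd² = 68
ρ = 1 − 6·68/(7·48) = 1 − 408/336 = -0.214

-0.214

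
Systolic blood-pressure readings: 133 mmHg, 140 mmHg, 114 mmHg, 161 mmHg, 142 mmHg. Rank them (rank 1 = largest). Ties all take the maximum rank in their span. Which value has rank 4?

133

Sorted (descending): 161, 142, 140, 133, 114
No ties — each value takes its position as its rank.
Rank 4 → value 133.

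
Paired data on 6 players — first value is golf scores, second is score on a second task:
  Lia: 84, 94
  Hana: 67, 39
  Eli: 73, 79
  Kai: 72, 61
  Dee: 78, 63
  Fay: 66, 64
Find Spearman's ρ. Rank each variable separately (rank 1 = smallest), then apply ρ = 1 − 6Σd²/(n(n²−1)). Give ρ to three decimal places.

0.543

Ranks of variable 1: 6, 2, 4, 3, 5, 1
Ranks of variable 2: 6, 1, 5, 2, 3, 4
d = r₁ − r₂: 0, 1, -1, 1, 2, -3
d²: 0, 1, 1, 1, 4, 9; Σd² = 16
ρ = 1 − 6·16/(6·35) = 1 − 96/210 = 0.543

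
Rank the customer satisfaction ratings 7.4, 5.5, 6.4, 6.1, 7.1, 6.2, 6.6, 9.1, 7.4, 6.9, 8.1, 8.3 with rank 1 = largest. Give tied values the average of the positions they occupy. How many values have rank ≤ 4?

3

Sorted (descending): 9.1, 8.3, 8.1, 7.4, 7.4, 7.1, 6.9, 6.6, 6.4, 6.2, 6.1, 5.5
The 2 values of 7.4 occupy positions 4–5 → average rank (4+5)/2 = 4.5.
Ranks ≤ 4: {1, 2, 3} → 3 values.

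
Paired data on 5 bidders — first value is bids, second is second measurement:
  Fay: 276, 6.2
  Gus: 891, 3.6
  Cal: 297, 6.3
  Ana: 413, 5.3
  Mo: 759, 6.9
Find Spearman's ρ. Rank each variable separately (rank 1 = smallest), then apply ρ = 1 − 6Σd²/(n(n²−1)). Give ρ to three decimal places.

Ranks of variable 1: 1, 5, 2, 3, 4
Ranks of variable 2: 3, 1, 4, 2, 5
d = r₁ − r₂: -2, 4, -2, 1, -1
d²: 4, 16, 4, 1, 1; Σd² = 26
ρ = 1 − 6·26/(5·24) = 1 − 156/120 = -0.300

-0.300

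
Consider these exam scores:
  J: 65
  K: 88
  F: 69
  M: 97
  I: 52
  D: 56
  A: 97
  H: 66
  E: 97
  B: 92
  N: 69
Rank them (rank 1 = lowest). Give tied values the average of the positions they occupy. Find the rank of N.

Sorted (ascending): 52, 56, 65, 66, 69, 69, 88, 92, 97, 97, 97
The 2 values of 69 occupy positions 5–6 → average rank (5+6)/2 = 5.5.
The 3 values of 97 occupy positions 9–11 → average rank 10.
N has value 69 → rank 5.5.

5.5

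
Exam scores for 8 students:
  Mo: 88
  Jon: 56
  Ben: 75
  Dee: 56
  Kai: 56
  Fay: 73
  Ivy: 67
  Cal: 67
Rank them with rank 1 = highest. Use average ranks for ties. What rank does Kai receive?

7

Sorted (descending): 88, 75, 73, 67, 67, 56, 56, 56
The 2 values of 67 occupy positions 4–5 → average rank (4+5)/2 = 4.5.
The 3 values of 56 occupy positions 6–8 → average rank 7.
Kai has value 56 → rank 7.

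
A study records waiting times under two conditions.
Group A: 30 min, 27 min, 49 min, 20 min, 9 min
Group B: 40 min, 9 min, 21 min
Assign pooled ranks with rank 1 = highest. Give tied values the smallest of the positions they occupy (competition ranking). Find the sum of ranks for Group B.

14

Sorted (descending): 49, 40, 30, 27, 21, 20, 9, 9
The 2 values of 9 occupy positions 7–8 → each gets rank 7.
Group B values → pooled ranks: 40→2, 9→7, 21→5
Rank sum = 2 + 7 + 5 = 14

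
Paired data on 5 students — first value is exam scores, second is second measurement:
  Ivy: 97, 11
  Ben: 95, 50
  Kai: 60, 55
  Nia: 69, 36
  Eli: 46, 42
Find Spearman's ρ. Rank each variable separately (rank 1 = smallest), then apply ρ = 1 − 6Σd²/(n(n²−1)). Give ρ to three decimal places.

-0.500

Ranks of variable 1: 5, 4, 2, 3, 1
Ranks of variable 2: 1, 4, 5, 2, 3
d = r₁ − r₂: 4, 0, -3, 1, -2
d²: 16, 0, 9, 1, 4; Σd² = 30
ρ = 1 − 6·30/(5·24) = 1 − 180/120 = -0.500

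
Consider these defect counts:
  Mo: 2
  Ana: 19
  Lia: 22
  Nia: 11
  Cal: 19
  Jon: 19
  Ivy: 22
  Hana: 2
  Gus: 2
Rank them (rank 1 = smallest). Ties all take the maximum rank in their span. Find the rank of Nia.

Sorted (ascending): 2, 2, 2, 11, 19, 19, 19, 22, 22
The 3 values of 2 occupy positions 1–3 → each gets rank 3.
The 3 values of 19 occupy positions 5–7 → each gets rank 7.
The 2 values of 22 occupy positions 8–9 → each gets rank 9.
Nia has value 11 → rank 4.

4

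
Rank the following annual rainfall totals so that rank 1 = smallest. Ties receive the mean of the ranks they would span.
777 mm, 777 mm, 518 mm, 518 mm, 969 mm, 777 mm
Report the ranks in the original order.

Sorted (ascending): 518, 518, 777, 777, 777, 969
The 2 values of 518 occupy positions 1–2 → average rank (1+2)/2 = 1.5.
The 3 values of 777 occupy positions 3–5 → average rank 4.

4, 4, 1.5, 1.5, 6, 4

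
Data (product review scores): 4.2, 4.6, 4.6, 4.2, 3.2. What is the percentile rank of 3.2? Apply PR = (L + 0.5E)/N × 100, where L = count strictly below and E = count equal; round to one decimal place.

10.0

N = 5.
Strictly below 3.2: 0. Equal to 3.2: 1.
PR = (0 + 0.5·1)/5 × 100 = 10.0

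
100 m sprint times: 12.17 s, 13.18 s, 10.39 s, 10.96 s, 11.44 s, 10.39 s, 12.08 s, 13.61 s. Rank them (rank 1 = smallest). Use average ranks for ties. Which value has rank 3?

Sorted (ascending): 10.39, 10.39, 10.96, 11.44, 12.08, 12.17, 13.18, 13.61
The 2 values of 10.39 occupy positions 1–2 → average rank (1+2)/2 = 1.5.
Rank 3 → value 10.96.

10.96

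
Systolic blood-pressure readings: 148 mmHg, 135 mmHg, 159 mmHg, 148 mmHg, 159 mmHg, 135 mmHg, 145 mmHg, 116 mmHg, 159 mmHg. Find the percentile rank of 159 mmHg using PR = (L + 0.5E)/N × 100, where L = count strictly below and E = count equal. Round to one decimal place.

N = 9.
Strictly below 159: 6. Equal to 159: 3.
PR = (6 + 0.5·3)/9 × 100 = 83.3

83.3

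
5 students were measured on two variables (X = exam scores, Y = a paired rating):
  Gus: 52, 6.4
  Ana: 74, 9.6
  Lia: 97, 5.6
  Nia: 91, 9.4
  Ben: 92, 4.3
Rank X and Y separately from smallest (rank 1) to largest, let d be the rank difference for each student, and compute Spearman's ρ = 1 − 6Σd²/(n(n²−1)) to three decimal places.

Ranks of variable 1: 1, 2, 5, 3, 4
Ranks of variable 2: 3, 5, 2, 4, 1
d = r₁ − r₂: -2, -3, 3, -1, 3
d²: 4, 9, 9, 1, 9; Σd² = 32
ρ = 1 − 6·32/(5·24) = 1 − 192/120 = -0.600

-0.600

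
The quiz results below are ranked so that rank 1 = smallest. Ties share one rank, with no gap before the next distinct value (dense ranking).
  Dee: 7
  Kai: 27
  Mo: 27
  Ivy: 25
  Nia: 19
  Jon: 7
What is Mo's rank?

Sorted (ascending): 7, 7, 19, 25, 27, 27
The 2 values of 7 share dense rank 1.
The 2 values of 27 share dense rank 4.
Remaining distinct values take the next consecutive integers.
Mo has value 27 → rank 4.

4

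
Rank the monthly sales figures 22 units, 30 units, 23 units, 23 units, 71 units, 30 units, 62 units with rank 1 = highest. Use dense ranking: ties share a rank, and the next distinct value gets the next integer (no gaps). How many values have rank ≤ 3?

4

Sorted (descending): 71, 62, 30, 30, 23, 23, 22
The 2 values of 30 share dense rank 3.
The 2 values of 23 share dense rank 4.
Remaining distinct values take the next consecutive integers.
Ranks ≤ 3: {1, 2, 3, 3} → 4 values.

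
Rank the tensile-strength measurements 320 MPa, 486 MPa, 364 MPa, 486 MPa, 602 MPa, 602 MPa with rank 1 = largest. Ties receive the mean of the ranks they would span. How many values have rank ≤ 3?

2

Sorted (descending): 602, 602, 486, 486, 364, 320
The 2 values of 602 occupy positions 1–2 → average rank (1+2)/2 = 1.5.
The 2 values of 486 occupy positions 3–4 → average rank (3+4)/2 = 3.5.
Ranks ≤ 3: {1.5, 1.5} → 2 values.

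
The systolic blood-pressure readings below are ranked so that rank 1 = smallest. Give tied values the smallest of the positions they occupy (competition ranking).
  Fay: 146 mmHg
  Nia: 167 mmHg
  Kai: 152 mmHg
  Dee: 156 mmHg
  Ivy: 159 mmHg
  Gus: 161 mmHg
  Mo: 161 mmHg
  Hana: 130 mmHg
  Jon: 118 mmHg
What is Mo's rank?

7

Sorted (ascending): 118, 130, 146, 152, 156, 159, 161, 161, 167
The 2 values of 161 occupy positions 7–8 → each gets rank 7.
Mo has value 161 mmHg → rank 7.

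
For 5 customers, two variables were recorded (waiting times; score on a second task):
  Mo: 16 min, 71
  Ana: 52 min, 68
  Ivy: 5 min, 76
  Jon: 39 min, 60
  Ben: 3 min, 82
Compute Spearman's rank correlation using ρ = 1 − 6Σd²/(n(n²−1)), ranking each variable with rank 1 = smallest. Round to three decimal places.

-0.900

Ranks of variable 1: 3, 5, 2, 4, 1
Ranks of variable 2: 3, 2, 4, 1, 5
d = r₁ − r₂: 0, 3, -2, 3, -4
d²: 0, 9, 4, 9, 16; Σd² = 38
ρ = 1 − 6·38/(5·24) = 1 − 228/120 = -0.900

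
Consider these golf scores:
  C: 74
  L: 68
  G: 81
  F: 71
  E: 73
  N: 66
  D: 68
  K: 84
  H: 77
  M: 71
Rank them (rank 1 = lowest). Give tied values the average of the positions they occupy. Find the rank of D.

2.5

Sorted (ascending): 66, 68, 68, 71, 71, 73, 74, 77, 81, 84
The 2 values of 68 occupy positions 2–3 → average rank (2+3)/2 = 2.5.
The 2 values of 71 occupy positions 4–5 → average rank (4+5)/2 = 4.5.
D has value 68 → rank 2.5.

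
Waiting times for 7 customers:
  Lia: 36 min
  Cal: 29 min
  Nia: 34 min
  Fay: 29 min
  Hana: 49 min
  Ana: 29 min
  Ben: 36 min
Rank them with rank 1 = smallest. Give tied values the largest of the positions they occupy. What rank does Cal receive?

3

Sorted (ascending): 29, 29, 29, 34, 36, 36, 49
The 3 values of 29 occupy positions 1–3 → each gets rank 3.
The 2 values of 36 occupy positions 5–6 → each gets rank 6.
Cal has value 29 min → rank 3.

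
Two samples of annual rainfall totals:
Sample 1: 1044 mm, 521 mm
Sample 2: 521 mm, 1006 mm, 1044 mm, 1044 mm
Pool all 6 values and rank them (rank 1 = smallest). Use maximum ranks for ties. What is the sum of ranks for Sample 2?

Sorted (ascending): 521, 521, 1006, 1044, 1044, 1044
The 2 values of 521 occupy positions 1–2 → each gets rank 2.
The 3 values of 1044 occupy positions 4–6 → each gets rank 6.
Sample 2 values → pooled ranks: 521→2, 1006→3, 1044→6, 1044→6
Rank sum = 2 + 3 + 6 + 6 = 17

17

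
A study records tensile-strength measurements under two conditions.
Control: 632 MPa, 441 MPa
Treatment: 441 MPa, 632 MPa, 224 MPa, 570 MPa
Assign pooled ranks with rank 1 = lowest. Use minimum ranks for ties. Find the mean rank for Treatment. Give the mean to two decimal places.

3.00

Sorted (ascending): 224, 441, 441, 570, 632, 632
The 2 values of 441 occupy positions 2–3 → each gets rank 2.
The 2 values of 632 occupy positions 5–6 → each gets rank 5.
Treatment values → pooled ranks: 441→2, 632→5, 224→1, 570→4
Mean rank = (2 + 5 + 1 + 4) / 4 = 3.00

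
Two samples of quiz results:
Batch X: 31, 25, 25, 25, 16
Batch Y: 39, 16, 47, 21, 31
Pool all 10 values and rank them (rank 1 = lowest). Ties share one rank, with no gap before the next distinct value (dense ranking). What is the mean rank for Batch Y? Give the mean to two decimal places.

Sorted (ascending): 16, 16, 21, 25, 25, 25, 31, 31, 39, 47
The 2 values of 16 share dense rank 1.
The 3 values of 25 share dense rank 3.
The 2 values of 31 share dense rank 4.
Remaining distinct values take the next consecutive integers.
Batch Y values → pooled ranks: 39→5, 16→1, 47→6, 21→2, 31→4
Mean rank = (5 + 1 + 6 + 2 + 4) / 5 = 3.60

3.60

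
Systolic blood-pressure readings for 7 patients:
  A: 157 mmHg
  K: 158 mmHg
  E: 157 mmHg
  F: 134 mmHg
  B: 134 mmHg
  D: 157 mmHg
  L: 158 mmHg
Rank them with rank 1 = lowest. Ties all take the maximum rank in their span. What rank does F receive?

Sorted (ascending): 134, 134, 157, 157, 157, 158, 158
The 2 values of 134 occupy positions 1–2 → each gets rank 2.
The 3 values of 157 occupy positions 3–5 → each gets rank 5.
The 2 values of 158 occupy positions 6–7 → each gets rank 7.
F has value 134 mmHg → rank 2.

2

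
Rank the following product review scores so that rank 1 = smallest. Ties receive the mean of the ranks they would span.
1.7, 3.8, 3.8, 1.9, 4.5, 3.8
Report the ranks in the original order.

1, 4, 4, 2, 6, 4

Sorted (ascending): 1.7, 1.9, 3.8, 3.8, 3.8, 4.5
The 3 values of 3.8 occupy positions 3–5 → average rank 4.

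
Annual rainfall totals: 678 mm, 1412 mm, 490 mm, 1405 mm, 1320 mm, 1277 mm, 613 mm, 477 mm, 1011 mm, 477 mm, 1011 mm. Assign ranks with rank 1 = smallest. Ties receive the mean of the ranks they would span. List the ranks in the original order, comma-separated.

5, 11, 3, 10, 9, 8, 4, 1.5, 6.5, 1.5, 6.5

Sorted (ascending): 477, 477, 490, 613, 678, 1011, 1011, 1277, 1320, 1405, 1412
The 2 values of 477 occupy positions 1–2 → average rank (1+2)/2 = 1.5.
The 2 values of 1011 occupy positions 6–7 → average rank (6+7)/2 = 6.5.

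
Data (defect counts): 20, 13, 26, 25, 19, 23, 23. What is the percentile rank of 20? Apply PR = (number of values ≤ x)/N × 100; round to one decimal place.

42.9

N = 7.
Strictly below 20: 2. Equal to 20: 1.
PR = 3/7 × 100 = 42.9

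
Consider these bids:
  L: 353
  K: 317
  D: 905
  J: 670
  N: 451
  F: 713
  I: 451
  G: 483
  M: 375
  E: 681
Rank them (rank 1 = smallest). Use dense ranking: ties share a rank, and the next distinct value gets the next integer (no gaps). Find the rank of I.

Sorted (ascending): 317, 353, 375, 451, 451, 483, 670, 681, 713, 905
The 2 values of 451 share dense rank 4.
Remaining distinct values take the next consecutive integers.
I has value 451 → rank 4.

4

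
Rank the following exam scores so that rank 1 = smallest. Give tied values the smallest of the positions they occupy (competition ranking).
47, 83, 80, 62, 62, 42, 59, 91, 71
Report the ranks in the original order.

Sorted (ascending): 42, 47, 59, 62, 62, 71, 80, 83, 91
The 2 values of 62 occupy positions 4–5 → each gets rank 4.

2, 8, 7, 4, 4, 1, 3, 9, 6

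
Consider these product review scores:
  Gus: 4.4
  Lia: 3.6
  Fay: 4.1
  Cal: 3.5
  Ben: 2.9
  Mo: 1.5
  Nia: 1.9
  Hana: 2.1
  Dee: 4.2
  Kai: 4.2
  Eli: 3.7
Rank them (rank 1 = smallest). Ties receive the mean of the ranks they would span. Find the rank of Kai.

Sorted (ascending): 1.5, 1.9, 2.1, 2.9, 3.5, 3.6, 3.7, 4.1, 4.2, 4.2, 4.4
The 2 values of 4.2 occupy positions 9–10 → average rank (9+10)/2 = 9.5.
Kai has value 4.2 → rank 9.5.

9.5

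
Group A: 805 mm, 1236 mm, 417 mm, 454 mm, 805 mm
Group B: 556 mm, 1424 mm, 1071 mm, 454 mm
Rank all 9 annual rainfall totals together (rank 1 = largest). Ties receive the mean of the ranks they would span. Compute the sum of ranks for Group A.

27.5

Sorted (descending): 1424, 1236, 1071, 805, 805, 556, 454, 454, 417
The 2 values of 805 occupy positions 4–5 → average rank (4+5)/2 = 4.5.
The 2 values of 454 occupy positions 7–8 → average rank (7+8)/2 = 7.5.
Group A values → pooled ranks: 805→4.5, 1236→2, 417→9, 454→7.5, 805→4.5
Rank sum = 4.5 + 2 + 9 + 7.5 + 4.5 = 27.5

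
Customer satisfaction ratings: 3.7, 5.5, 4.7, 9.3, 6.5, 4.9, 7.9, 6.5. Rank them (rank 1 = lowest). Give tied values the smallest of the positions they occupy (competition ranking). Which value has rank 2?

4.7

Sorted (ascending): 3.7, 4.7, 4.9, 5.5, 6.5, 6.5, 7.9, 9.3
The 2 values of 6.5 occupy positions 5–6 → each gets rank 5.
Rank 2 → value 4.7.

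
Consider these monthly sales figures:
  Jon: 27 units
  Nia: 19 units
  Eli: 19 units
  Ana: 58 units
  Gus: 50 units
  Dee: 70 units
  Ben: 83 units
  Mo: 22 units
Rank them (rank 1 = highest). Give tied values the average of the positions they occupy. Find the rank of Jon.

5

Sorted (descending): 83, 70, 58, 50, 27, 22, 19, 19
The 2 values of 19 occupy positions 7–8 → average rank (7+8)/2 = 7.5.
Jon has value 27 units → rank 5.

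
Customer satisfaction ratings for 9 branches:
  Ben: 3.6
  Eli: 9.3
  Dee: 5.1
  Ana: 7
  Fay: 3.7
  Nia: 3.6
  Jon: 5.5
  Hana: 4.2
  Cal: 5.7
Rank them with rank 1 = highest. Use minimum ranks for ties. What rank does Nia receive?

8

Sorted (descending): 9.3, 7, 5.7, 5.5, 5.1, 4.2, 3.7, 3.6, 3.6
The 2 values of 3.6 occupy positions 8–9 → each gets rank 8.
Nia has value 3.6 → rank 8.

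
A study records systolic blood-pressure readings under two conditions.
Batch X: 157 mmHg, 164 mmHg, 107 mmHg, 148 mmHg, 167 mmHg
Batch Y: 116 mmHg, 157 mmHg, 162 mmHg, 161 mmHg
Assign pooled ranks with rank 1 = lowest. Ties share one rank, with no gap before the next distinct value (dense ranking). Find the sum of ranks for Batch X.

Sorted (ascending): 107, 116, 148, 157, 157, 161, 162, 164, 167
The 2 values of 157 share dense rank 4.
Remaining distinct values take the next consecutive integers.
Batch X values → pooled ranks: 157→4, 164→7, 107→1, 148→3, 167→8
Rank sum = 4 + 7 + 1 + 3 + 8 = 23

23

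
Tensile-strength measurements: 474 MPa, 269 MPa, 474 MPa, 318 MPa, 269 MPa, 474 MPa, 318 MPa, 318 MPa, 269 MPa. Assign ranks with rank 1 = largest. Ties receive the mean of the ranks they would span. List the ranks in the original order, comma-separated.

Sorted (descending): 474, 474, 474, 318, 318, 318, 269, 269, 269
The 3 values of 474 occupy positions 1–3 → average rank 2.
The 3 values of 318 occupy positions 4–6 → average rank 5.
The 3 values of 269 occupy positions 7–9 → average rank 8.

2, 8, 2, 5, 8, 2, 5, 5, 8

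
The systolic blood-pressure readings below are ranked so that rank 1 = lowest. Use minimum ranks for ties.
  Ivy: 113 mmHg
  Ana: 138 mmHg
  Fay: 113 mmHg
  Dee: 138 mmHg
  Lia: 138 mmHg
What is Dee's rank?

Sorted (ascending): 113, 113, 138, 138, 138
The 2 values of 113 occupy positions 1–2 → each gets rank 1.
The 3 values of 138 occupy positions 3–5 → each gets rank 3.
Dee has value 138 mmHg → rank 3.

3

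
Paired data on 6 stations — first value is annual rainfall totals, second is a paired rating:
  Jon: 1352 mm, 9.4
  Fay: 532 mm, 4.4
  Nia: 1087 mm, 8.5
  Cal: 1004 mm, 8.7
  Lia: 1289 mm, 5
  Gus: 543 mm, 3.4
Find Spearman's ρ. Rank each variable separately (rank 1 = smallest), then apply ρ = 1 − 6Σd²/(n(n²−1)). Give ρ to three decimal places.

Ranks of variable 1: 6, 1, 4, 3, 5, 2
Ranks of variable 2: 6, 2, 4, 5, 3, 1
d = r₁ − r₂: 0, -1, 0, -2, 2, 1
d²: 0, 1, 0, 4, 4, 1; Σd² = 10
ρ = 1 − 6·10/(6·35) = 1 − 60/210 = 0.714

0.714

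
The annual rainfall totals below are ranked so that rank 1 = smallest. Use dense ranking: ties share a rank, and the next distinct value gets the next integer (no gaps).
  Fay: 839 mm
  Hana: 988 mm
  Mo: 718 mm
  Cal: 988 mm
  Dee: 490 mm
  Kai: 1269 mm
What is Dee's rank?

1

Sorted (ascending): 490, 718, 839, 988, 988, 1269
The 2 values of 988 share dense rank 4.
Remaining distinct values take the next consecutive integers.
Dee has value 490 mm → rank 1.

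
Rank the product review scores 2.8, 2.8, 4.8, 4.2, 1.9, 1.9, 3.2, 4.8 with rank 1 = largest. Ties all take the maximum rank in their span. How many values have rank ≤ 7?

6

Sorted (descending): 4.8, 4.8, 4.2, 3.2, 2.8, 2.8, 1.9, 1.9
The 2 values of 4.8 occupy positions 1–2 → each gets rank 2.
The 2 values of 2.8 occupy positions 5–6 → each gets rank 6.
The 2 values of 1.9 occupy positions 7–8 → each gets rank 8.
Ranks ≤ 7: {2, 2, 3, 4, 6, 6} → 6 values.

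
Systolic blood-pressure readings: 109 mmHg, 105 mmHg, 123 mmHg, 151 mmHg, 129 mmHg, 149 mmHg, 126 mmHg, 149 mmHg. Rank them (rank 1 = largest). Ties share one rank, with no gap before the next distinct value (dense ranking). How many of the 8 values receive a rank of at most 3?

Sorted (descending): 151, 149, 149, 129, 126, 123, 109, 105
The 2 values of 149 share dense rank 2.
Remaining distinct values take the next consecutive integers.
Ranks ≤ 3: {1, 2, 2, 3} → 4 values.

4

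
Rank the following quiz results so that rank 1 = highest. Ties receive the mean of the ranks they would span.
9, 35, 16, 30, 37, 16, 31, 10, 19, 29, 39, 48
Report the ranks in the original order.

12, 4, 9.5, 6, 3, 9.5, 5, 11, 8, 7, 2, 1

Sorted (descending): 48, 39, 37, 35, 31, 30, 29, 19, 16, 16, 10, 9
The 2 values of 16 occupy positions 9–10 → average rank (9+10)/2 = 9.5.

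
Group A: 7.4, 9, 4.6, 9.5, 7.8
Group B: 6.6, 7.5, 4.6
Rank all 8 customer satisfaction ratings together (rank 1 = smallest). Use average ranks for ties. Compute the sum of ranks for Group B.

9.5

Sorted (ascending): 4.6, 4.6, 6.6, 7.4, 7.5, 7.8, 9, 9.5
The 2 values of 4.6 occupy positions 1–2 → average rank (1+2)/2 = 1.5.
Group B values → pooled ranks: 6.6→3, 7.5→5, 4.6→1.5
Rank sum = 3 + 5 + 1.5 = 9.5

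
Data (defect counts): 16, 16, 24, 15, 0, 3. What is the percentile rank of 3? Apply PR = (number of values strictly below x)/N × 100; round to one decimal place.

N = 6.
Strictly below 3: 1. Equal to 3: 1.
PR = 1/6 × 100 = 16.7

16.7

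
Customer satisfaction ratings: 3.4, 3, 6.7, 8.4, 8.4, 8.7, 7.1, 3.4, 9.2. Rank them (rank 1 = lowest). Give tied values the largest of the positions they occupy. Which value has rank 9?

Sorted (ascending): 3, 3.4, 3.4, 6.7, 7.1, 8.4, 8.4, 8.7, 9.2
The 2 values of 3.4 occupy positions 2–3 → each gets rank 3.
The 2 values of 8.4 occupy positions 6–7 → each gets rank 7.
Rank 9 → value 9.2.

9.2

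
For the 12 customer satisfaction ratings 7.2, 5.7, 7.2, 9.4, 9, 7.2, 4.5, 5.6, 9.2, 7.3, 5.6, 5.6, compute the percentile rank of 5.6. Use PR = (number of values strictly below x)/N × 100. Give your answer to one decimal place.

N = 12.
Strictly below 5.6: 1. Equal to 5.6: 3.
PR = 1/12 × 100 = 8.3

8.3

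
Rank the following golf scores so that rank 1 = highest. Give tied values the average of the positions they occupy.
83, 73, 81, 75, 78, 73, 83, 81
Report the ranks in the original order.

Sorted (descending): 83, 83, 81, 81, 78, 75, 73, 73
The 2 values of 83 occupy positions 1–2 → average rank (1+2)/2 = 1.5.
The 2 values of 81 occupy positions 3–4 → average rank (3+4)/2 = 3.5.
The 2 values of 73 occupy positions 7–8 → average rank (7+8)/2 = 7.5.

1.5, 7.5, 3.5, 6, 5, 7.5, 1.5, 3.5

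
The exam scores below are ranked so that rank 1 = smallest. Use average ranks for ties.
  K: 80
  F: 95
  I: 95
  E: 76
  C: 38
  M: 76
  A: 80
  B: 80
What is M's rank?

Sorted (ascending): 38, 76, 76, 80, 80, 80, 95, 95
The 2 values of 76 occupy positions 2–3 → average rank (2+3)/2 = 2.5.
The 3 values of 80 occupy positions 4–6 → average rank 5.
The 2 values of 95 occupy positions 7–8 → average rank (7+8)/2 = 7.5.
M has value 76 → rank 2.5.

2.5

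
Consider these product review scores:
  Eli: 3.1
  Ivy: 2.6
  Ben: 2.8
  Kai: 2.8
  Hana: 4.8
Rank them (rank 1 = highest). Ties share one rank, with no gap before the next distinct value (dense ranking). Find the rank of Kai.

3

Sorted (descending): 4.8, 3.1, 2.8, 2.8, 2.6
The 2 values of 2.8 share dense rank 3.
Remaining distinct values take the next consecutive integers.
Kai has value 2.8 → rank 3.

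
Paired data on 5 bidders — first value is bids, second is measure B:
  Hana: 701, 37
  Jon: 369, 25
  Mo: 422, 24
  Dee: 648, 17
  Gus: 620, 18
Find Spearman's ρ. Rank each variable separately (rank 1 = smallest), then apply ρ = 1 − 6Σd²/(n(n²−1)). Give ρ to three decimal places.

Ranks of variable 1: 5, 1, 2, 4, 3
Ranks of variable 2: 5, 4, 3, 1, 2
d = r₁ − r₂: 0, -3, -1, 3, 1
d²: 0, 9, 1, 9, 1; Σd² = 20
ρ = 1 − 6·20/(5·24) = 1 − 120/120 = 0.000

0.000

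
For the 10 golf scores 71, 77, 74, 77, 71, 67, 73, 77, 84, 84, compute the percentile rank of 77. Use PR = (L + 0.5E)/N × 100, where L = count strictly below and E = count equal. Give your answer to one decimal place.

N = 10.
Strictly below 77: 5. Equal to 77: 3.
PR = (5 + 0.5·3)/10 × 100 = 65.0

65.0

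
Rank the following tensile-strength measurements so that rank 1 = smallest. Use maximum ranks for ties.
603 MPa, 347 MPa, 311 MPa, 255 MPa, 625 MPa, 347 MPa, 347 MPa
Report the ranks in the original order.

6, 5, 2, 1, 7, 5, 5

Sorted (ascending): 255, 311, 347, 347, 347, 603, 625
The 3 values of 347 occupy positions 3–5 → each gets rank 5.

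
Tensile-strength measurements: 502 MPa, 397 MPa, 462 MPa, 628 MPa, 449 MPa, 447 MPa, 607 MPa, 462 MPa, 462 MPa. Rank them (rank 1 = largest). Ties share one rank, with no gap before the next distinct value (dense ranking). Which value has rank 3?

502

Sorted (descending): 628, 607, 502, 462, 462, 462, 449, 447, 397
The 3 values of 462 share dense rank 4.
Remaining distinct values take the next consecutive integers.
Rank 3 → value 502.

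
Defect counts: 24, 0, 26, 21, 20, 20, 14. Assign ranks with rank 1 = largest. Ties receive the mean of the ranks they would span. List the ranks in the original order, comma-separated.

Sorted (descending): 26, 24, 21, 20, 20, 14, 0
The 2 values of 20 occupy positions 4–5 → average rank (4+5)/2 = 4.5.

2, 7, 1, 3, 4.5, 4.5, 6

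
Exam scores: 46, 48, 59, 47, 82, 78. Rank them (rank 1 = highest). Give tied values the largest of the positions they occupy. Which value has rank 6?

46

Sorted (descending): 82, 78, 59, 48, 47, 46
No ties — each value takes its position as its rank.
Rank 6 → value 46.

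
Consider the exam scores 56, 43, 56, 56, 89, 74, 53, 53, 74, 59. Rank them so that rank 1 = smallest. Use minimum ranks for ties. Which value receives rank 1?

43

Sorted (ascending): 43, 53, 53, 56, 56, 56, 59, 74, 74, 89
The 2 values of 53 occupy positions 2–3 → each gets rank 2.
The 3 values of 56 occupy positions 4–6 → each gets rank 4.
The 2 values of 74 occupy positions 8–9 → each gets rank 8.
Rank 1 → value 43.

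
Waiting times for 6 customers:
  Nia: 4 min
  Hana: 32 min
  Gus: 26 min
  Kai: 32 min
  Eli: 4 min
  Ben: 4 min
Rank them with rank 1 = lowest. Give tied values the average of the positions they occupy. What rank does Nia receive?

2

Sorted (ascending): 4, 4, 4, 26, 32, 32
The 3 values of 4 occupy positions 1–3 → average rank 2.
The 2 values of 32 occupy positions 5–6 → average rank (5+6)/2 = 5.5.
Nia has value 4 min → rank 2.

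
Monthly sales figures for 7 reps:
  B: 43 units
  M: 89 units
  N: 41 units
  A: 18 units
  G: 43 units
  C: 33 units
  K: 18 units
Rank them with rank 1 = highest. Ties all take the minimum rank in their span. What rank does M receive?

1

Sorted (descending): 89, 43, 43, 41, 33, 18, 18
The 2 values of 43 occupy positions 2–3 → each gets rank 2.
The 2 values of 18 occupy positions 6–7 → each gets rank 6.
M has value 89 units → rank 1.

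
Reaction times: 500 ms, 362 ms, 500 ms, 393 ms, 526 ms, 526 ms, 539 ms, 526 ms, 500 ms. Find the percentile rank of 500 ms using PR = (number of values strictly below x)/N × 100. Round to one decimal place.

N = 9.
Strictly below 500: 2. Equal to 500: 3.
PR = 2/9 × 100 = 22.2

22.2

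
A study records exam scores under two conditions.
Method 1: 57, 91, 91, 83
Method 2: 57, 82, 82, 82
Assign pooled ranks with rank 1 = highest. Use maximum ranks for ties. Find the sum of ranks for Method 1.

15

Sorted (descending): 91, 91, 83, 82, 82, 82, 57, 57
The 2 values of 91 occupy positions 1–2 → each gets rank 2.
The 3 values of 82 occupy positions 4–6 → each gets rank 6.
The 2 values of 57 occupy positions 7–8 → each gets rank 8.
Method 1 values → pooled ranks: 57→8, 91→2, 91→2, 83→3
Rank sum = 8 + 2 + 2 + 3 = 15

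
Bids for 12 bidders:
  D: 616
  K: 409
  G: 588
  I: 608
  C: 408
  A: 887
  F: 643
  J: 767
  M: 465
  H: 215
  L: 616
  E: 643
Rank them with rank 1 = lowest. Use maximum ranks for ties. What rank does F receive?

Sorted (ascending): 215, 408, 409, 465, 588, 608, 616, 616, 643, 643, 767, 887
The 2 values of 616 occupy positions 7–8 → each gets rank 8.
The 2 values of 643 occupy positions 9–10 → each gets rank 10.
F has value 643 → rank 10.

10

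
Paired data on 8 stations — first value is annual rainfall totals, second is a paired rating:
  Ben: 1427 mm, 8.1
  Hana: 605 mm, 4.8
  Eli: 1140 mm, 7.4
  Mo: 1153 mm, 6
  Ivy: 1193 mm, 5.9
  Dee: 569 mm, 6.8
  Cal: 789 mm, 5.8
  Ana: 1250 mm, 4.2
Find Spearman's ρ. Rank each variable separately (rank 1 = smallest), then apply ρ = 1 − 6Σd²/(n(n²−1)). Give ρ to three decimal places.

Ranks of variable 1: 8, 2, 4, 5, 6, 1, 3, 7
Ranks of variable 2: 8, 2, 7, 5, 4, 6, 3, 1
d = r₁ − r₂: 0, 0, -3, 0, 2, -5, 0, 6
d²: 0, 0, 9, 0, 4, 25, 0, 36; Σd² = 74
ρ = 1 − 6·74/(8·63) = 1 − 444/504 = 0.119

0.119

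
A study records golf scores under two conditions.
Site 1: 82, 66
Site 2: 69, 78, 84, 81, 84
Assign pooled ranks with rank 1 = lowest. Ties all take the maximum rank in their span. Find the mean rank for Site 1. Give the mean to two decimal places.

Sorted (ascending): 66, 69, 78, 81, 82, 84, 84
The 2 values of 84 occupy positions 6–7 → each gets rank 7.
Site 1 values → pooled ranks: 82→5, 66→1
Mean rank = (5 + 1) / 2 = 3.00

3.00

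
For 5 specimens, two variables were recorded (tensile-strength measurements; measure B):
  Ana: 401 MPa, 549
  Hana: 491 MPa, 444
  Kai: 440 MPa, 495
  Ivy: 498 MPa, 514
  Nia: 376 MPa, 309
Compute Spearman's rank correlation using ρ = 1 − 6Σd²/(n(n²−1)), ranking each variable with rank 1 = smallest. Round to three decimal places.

0.300

Ranks of variable 1: 2, 4, 3, 5, 1
Ranks of variable 2: 5, 2, 3, 4, 1
d = r₁ − r₂: -3, 2, 0, 1, 0
d²: 9, 4, 0, 1, 0; Σd² = 14
ρ = 1 − 6·14/(5·24) = 1 − 84/120 = 0.300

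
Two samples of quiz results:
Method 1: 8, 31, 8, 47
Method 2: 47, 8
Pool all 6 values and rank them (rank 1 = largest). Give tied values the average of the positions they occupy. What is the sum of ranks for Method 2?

6.5

Sorted (descending): 47, 47, 31, 8, 8, 8
The 2 values of 47 occupy positions 1–2 → average rank (1+2)/2 = 1.5.
The 3 values of 8 occupy positions 4–6 → average rank 5.
Method 2 values → pooled ranks: 47→1.5, 8→5
Rank sum = 1.5 + 5 = 6.5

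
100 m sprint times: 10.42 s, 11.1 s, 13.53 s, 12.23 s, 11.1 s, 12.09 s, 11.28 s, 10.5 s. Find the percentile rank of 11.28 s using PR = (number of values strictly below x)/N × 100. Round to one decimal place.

50.0

N = 8.
Strictly below 11.28: 4. Equal to 11.28: 1.
PR = 4/8 × 100 = 50.0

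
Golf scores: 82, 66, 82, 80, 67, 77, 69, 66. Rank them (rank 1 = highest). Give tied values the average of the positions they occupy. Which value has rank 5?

Sorted (descending): 82, 82, 80, 77, 69, 67, 66, 66
The 2 values of 82 occupy positions 1–2 → average rank (1+2)/2 = 1.5.
The 2 values of 66 occupy positions 7–8 → average rank (7+8)/2 = 7.5.
Rank 5 → value 69.

69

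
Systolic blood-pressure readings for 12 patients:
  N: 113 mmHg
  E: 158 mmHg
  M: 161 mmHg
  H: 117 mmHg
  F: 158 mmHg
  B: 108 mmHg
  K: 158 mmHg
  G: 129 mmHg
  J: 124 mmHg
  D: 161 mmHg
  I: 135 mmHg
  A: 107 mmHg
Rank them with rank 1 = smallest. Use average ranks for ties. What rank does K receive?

Sorted (ascending): 107, 108, 113, 117, 124, 129, 135, 158, 158, 158, 161, 161
The 3 values of 158 occupy positions 8–10 → average rank 9.
The 2 values of 161 occupy positions 11–12 → average rank (11+12)/2 = 11.5.
K has value 158 mmHg → rank 9.

9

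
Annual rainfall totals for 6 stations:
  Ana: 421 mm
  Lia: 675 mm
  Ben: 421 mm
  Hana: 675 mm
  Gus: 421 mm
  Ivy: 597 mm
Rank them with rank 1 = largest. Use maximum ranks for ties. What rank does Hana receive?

2

Sorted (descending): 675, 675, 597, 421, 421, 421
The 2 values of 675 occupy positions 1–2 → each gets rank 2.
The 3 values of 421 occupy positions 4–6 → each gets rank 6.
Hana has value 675 mm → rank 2.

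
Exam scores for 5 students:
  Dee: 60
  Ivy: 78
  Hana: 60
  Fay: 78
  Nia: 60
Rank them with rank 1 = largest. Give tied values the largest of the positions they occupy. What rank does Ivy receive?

Sorted (descending): 78, 78, 60, 60, 60
The 2 values of 78 occupy positions 1–2 → each gets rank 2.
The 3 values of 60 occupy positions 3–5 → each gets rank 5.
Ivy has value 78 → rank 2.

2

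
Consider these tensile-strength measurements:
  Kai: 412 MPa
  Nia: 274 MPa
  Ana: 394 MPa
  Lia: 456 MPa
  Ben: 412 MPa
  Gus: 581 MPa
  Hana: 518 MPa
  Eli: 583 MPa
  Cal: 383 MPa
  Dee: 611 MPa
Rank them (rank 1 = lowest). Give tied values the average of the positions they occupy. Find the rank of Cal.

Sorted (ascending): 274, 383, 394, 412, 412, 456, 518, 581, 583, 611
The 2 values of 412 occupy positions 4–5 → average rank (4+5)/2 = 4.5.
Cal has value 383 MPa → rank 2.

2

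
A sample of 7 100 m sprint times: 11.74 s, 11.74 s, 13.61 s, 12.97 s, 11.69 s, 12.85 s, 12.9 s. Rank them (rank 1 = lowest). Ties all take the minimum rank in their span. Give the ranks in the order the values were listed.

2, 2, 7, 6, 1, 4, 5

Sorted (ascending): 11.69, 11.74, 11.74, 12.85, 12.9, 12.97, 13.61
The 2 values of 11.74 occupy positions 2–3 → each gets rank 2.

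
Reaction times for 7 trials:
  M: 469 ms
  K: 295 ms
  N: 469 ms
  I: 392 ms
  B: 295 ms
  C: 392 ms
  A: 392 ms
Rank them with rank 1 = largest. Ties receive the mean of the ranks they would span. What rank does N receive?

Sorted (descending): 469, 469, 392, 392, 392, 295, 295
The 2 values of 469 occupy positions 1–2 → average rank (1+2)/2 = 1.5.
The 3 values of 392 occupy positions 3–5 → average rank 4.
The 2 values of 295 occupy positions 6–7 → average rank (6+7)/2 = 6.5.
N has value 469 ms → rank 1.5.

1.5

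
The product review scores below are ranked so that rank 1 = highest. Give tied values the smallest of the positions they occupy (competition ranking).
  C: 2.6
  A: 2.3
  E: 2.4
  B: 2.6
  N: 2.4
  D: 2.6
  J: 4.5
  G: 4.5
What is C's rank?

Sorted (descending): 4.5, 4.5, 2.6, 2.6, 2.6, 2.4, 2.4, 2.3
The 2 values of 4.5 occupy positions 1–2 → each gets rank 1.
The 3 values of 2.6 occupy positions 3–5 → each gets rank 3.
The 2 values of 2.4 occupy positions 6–7 → each gets rank 6.
C has value 2.6 → rank 3.

3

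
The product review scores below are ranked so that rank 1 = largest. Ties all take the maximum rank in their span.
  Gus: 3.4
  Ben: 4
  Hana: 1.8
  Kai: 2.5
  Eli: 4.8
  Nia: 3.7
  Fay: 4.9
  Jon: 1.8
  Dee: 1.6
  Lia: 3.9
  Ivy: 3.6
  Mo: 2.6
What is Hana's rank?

11

Sorted (descending): 4.9, 4.8, 4, 3.9, 3.7, 3.6, 3.4, 2.6, 2.5, 1.8, 1.8, 1.6
The 2 values of 1.8 occupy positions 10–11 → each gets rank 11.
Hana has value 1.8 → rank 11.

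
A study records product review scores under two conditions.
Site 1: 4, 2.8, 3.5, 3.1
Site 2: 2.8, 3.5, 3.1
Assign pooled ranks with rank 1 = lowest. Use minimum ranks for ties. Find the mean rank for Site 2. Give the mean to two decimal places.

3.00

Sorted (ascending): 2.8, 2.8, 3.1, 3.1, 3.5, 3.5, 4
The 2 values of 2.8 occupy positions 1–2 → each gets rank 1.
The 2 values of 3.1 occupy positions 3–4 → each gets rank 3.
The 2 values of 3.5 occupy positions 5–6 → each gets rank 5.
Site 2 values → pooled ranks: 2.8→1, 3.5→5, 3.1→3
Mean rank = (1 + 5 + 3) / 3 = 3.00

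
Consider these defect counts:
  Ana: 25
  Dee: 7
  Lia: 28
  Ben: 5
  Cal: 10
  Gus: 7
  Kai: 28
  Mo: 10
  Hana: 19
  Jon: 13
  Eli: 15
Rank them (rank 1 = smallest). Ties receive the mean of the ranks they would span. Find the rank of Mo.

Sorted (ascending): 5, 7, 7, 10, 10, 13, 15, 19, 25, 28, 28
The 2 values of 7 occupy positions 2–3 → average rank (2+3)/2 = 2.5.
The 2 values of 10 occupy positions 4–5 → average rank (4+5)/2 = 4.5.
The 2 values of 28 occupy positions 10–11 → average rank (10+11)/2 = 10.5.
Mo has value 10 → rank 4.5.

4.5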